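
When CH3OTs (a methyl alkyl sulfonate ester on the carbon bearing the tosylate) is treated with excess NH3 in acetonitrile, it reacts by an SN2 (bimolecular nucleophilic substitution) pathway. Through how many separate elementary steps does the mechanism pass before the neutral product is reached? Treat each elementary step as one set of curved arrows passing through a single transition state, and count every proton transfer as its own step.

Step 1: A lone pair on the N of NH3 attacks the α-carbon from the back side while the C–O bond breaks; both bonding electrons leave with TsO⁻. The product of this concerted step is an alkylammonium ion.
Step 2: A second equivalent of NH3 removes a proton from the N, giving the neutral product.
Total: 2 elementary steps.

2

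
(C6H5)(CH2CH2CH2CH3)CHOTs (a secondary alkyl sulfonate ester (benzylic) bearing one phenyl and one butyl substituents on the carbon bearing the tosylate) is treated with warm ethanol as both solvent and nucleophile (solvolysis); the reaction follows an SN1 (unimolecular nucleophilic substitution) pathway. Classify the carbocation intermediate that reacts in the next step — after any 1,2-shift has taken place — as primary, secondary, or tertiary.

Step 1: Rate-determining heterolysis of the C–O bond gives TsO⁻ and a secondary carbocation.
No single 1,2-shift to an adjacent carbon would give a more-substituted cation, so no rearrangement occurs.

secondary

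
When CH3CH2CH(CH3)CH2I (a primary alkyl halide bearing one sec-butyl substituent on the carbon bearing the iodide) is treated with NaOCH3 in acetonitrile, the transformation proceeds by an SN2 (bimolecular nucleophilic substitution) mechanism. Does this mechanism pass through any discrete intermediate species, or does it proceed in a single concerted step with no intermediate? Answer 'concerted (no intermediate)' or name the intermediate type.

concerted (no intermediate)

CH3O⁻ attacks the back face of the α-carbon while I⁻ departs with the C–I bonding pair — a single concerted displacement through a pentacoordinate transition state.
All bond changes occur in one transition state; no discrete intermediate is formed.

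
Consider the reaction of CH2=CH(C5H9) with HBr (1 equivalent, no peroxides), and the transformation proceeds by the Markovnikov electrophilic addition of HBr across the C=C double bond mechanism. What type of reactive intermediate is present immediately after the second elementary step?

Step 1: Electrophilic addition begins with the π(C=C) electrons forming a bond to the proton of HBr. Following Markovnikov's rule, the resulting cation is secondary. The H–Br bond breaks heterolytically, releasing Br⁻.
Step 2: A hydride (H with its bonding pair) migrates from the adjacent cyclopentyl carbon to the cationic centre — a 1,2-hydride shift — upgrading the secondary cation to a tertiary one.
After step 2 the species present is a tertiary carbocation.

tertiary carbocation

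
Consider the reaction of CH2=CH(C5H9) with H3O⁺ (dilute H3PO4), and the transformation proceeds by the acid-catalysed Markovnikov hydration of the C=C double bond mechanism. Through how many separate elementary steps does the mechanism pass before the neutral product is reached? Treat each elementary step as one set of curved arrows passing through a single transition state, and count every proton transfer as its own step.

Step 1: The π electrons of the C=C bond attack a proton of H3O⁺; Markovnikov addition places the new C–H on the less-substituted alkene carbon, so the positive charge ends up on the more-substituted carbon — a secondary carbocation. H2O is released.
Step 2: A hydride (H with its bonding pair) migrates from the adjacent cyclopentyl carbon to the cationic centre — a 1,2-hydride shift — upgrading the secondary cation to a tertiary one.
Step 3: A lone pair on the oxygen of H2O attacks the carbocation, forming a C–O bond and an oxonium ion (a protonated alcohol).
Step 4: Proton transfer from the O–H of the oxonium ion to H2O completes the catalytic cycle and yields the alcohol.
Total: 4 elementary steps.

4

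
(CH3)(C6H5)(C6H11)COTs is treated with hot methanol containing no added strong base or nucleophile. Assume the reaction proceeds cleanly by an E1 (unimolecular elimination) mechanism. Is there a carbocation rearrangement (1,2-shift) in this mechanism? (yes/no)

no

The first-formed carbocation is tertiary.
No single 1,2-shift to an adjacent carbon would produce a more-substituted cation than the one already present, so no rearrangement occurs.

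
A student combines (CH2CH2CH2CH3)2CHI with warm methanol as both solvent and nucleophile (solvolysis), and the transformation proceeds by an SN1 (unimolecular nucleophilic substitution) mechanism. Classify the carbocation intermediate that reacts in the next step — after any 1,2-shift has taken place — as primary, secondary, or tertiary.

secondary

Step 1: Unassisted departure of I⁻ (taking the C–I bonding pair) generates a secondary carbocation.
No single 1,2-shift to an adjacent carbon would give a more-substituted cation, so no rearrangement occurs.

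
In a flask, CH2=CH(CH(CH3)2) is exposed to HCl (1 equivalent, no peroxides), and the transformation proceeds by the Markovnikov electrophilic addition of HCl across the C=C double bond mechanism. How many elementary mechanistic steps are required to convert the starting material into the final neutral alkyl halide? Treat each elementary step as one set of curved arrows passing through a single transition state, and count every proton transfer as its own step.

3

Step 1: Protonation of the alkene by HCl: the π bond acts as the nucleophile and picks up H⁺, giving the more stable (Markovnikov) secondary carbocation. The H–Cl bond breaks heterolytically, releasing Cl⁻.
Step 2: A 1,2-hydride shift from the adjacent isopropyl carbon moves the positive charge from the secondary centre to an adjacent carbon, generating a more stable tertiary carbocation.
Step 3: Cl⁻ captures the cation: a lone pair on Cl⁻ fills the empty p orbital, producing the alkyl halide product.
Total: 3 elementary steps.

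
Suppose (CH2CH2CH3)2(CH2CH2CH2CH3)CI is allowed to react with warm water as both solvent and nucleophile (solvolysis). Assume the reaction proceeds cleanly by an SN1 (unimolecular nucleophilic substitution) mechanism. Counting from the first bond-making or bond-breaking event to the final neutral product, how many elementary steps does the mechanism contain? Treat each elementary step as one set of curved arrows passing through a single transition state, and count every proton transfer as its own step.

Step 1: Unassisted departure of I⁻ (taking the C–I bonding pair) generates a tertiary carbocation.
(No 1,2-shift: no single shift to an adjacent carbon would give a more stable cation.)
Step 2: Nucleophilic capture: the oxygen of H2O bonds to the cationic carbon, producing an oxonium-ion intermediate.
Step 3: Proton transfer from the O–H of the oxonium ion to a solvent molecule delivers the neutral alcohol.
Total: 3 elementary steps.

3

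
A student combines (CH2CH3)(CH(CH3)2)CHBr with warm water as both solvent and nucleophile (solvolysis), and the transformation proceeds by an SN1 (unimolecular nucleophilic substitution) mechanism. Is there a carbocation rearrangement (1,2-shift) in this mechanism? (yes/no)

yes

The first-formed carbocation is secondary.
The adjacent isopropyl carbon already bears 2 other carbon substituents and has a hydrogen to migrate; after a 1,2-hydride shift from that carbon the positive charge sits on a tertiary centre.
Tertiary is more stable than secondary, so the shift occurs.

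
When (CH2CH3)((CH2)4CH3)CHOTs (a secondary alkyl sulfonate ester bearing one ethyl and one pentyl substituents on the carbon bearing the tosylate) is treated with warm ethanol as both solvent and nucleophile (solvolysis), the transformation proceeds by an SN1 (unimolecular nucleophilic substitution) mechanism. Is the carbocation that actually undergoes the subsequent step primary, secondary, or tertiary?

Step 1: Unassisted departure of TsO⁻ (taking the C–O bonding pair) generates a secondary carbocation.
No single 1,2-shift to an adjacent carbon would give a more-substituted cation, so no rearrangement occurs.

secondary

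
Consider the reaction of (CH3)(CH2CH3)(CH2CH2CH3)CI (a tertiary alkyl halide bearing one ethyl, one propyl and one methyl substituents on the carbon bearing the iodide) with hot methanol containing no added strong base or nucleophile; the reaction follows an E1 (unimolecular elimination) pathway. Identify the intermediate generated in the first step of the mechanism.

tertiary carbocation

Step 1: Unassisted departure of I⁻ (taking the C–I bonding pair) generates a tertiary carbocation.
After step 1 the species present is a tertiary carbocation.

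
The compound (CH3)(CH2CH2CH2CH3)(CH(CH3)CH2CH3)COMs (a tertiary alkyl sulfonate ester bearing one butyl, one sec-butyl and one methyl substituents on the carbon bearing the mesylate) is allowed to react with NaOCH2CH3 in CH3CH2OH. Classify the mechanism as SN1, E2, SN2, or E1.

Conditions: a strong base with a tertiary substrate bearing a β-hydrogen.
These conditions are the textbook signature of the E2 pathway.
A strong (often hindered) base removes a β-H in concert with loss of the leaving group — bimolecular elimination.

E2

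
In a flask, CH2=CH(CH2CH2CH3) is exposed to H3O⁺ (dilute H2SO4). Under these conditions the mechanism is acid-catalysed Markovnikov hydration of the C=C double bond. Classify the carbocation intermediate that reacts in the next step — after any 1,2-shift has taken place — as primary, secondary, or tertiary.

Step 1: The π electrons of the C=C bond attack a proton of H3O⁺; Markovnikov addition places the new C–H on the less-substituted alkene carbon, so the positive charge ends up on the more-substituted carbon — a secondary carbocation. H2O is released.
No single 1,2-shift to an adjacent carbon would give a more-substituted cation, so no rearrangement occurs.

secondary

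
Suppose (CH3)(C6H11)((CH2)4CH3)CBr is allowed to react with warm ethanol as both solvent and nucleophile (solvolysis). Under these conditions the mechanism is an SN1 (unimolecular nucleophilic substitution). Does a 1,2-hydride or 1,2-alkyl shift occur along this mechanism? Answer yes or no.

The first-formed carbocation is tertiary.
No single 1,2-shift to an adjacent carbon would produce a more-substituted cation than the one already present, so no rearrangement occurs.

no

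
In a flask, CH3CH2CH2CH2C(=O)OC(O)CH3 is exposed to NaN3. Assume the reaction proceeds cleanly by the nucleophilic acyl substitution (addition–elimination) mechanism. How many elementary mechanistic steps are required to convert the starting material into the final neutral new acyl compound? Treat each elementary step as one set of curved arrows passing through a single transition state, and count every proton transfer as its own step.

2

Step 1: N3⁻ adds to the carbonyl carbon; the C=O π electrons shift onto oxygen and a tetrahedral alkoxide intermediate forms.
Step 2: Collapse of the tetrahedral intermediate: the alkoxide oxygen pushes its lone pair back to re-form C=O while CH3CO2⁻ leaves.
Total: 2 elementary steps.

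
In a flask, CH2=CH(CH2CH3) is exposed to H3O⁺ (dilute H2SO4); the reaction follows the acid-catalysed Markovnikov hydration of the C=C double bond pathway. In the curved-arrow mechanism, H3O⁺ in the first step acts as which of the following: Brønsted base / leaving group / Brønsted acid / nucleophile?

Brønsted acid

Step 1: The π electrons of the C=C bond attack a proton of H3O⁺; Markovnikov addition places the new C–H on the less-substituted alkene carbon, so the positive charge ends up on the more-substituted carbon — a secondary carbocation. H2O is released.
H3O⁺ in the first step donates a proton in a proton-transfer step — a Brønsted acid.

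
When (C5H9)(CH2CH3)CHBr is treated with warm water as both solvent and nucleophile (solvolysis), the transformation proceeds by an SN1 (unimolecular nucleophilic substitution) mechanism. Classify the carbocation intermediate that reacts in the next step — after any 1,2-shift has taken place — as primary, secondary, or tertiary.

Step 1: Unassisted departure of Br⁻ (taking the C–Br bonding pair) generates a secondary carbocation.
Step 2: Carbocation rearrangement: a 1,2-hydride shift from the adjacent cyclopentyl carbon converts the initially-formed secondary cation into the more stable tertiary cation.
The cation rearranges from secondary to tertiary via a 1,2-hydride shift from the adjacent cyclopentyl carbon; the tertiary cation is what reacts next.

tertiary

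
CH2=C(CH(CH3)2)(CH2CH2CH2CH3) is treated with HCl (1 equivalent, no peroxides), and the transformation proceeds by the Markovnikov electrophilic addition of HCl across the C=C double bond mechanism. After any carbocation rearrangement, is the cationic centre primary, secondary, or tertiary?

tertiary

Step 1: Protonation of the alkene by HCl: the π bond acts as the nucleophile and picks up H⁺, giving the more stable (Markovnikov) tertiary carbocation. The H–Cl bond breaks heterolytically, releasing Cl⁻.
No single 1,2-shift to an adjacent carbon would give a more-substituted cation, so no rearrangement occurs.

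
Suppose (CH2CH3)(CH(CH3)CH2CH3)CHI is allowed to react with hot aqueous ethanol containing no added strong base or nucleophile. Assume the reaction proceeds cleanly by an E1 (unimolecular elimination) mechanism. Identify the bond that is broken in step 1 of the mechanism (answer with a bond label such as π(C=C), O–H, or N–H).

Step 1: Ionisation: the C–I σ-bond cleaves heterolytically; both bonding electrons depart with I⁻, leaving a secondary carbocation at the α-carbon.
The bond broken in this step is the C–I bond.

C–I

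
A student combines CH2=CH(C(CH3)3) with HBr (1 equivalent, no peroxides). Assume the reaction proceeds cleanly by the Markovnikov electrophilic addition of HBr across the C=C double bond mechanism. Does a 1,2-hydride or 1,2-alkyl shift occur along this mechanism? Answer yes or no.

yes

The first-formed carbocation is secondary.
The adjacent tert-butyl carbon has no hydrogen but bears methyl groups; migration of one methyl with its bonding pair (a 1,2-methyl shift) places the charge on a tertiary centre.
Tertiary is more stable than secondary, so the shift occurs.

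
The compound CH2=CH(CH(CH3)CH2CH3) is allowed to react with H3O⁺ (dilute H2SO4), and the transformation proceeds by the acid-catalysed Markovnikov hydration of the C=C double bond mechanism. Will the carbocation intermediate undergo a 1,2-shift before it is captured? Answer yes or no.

The first-formed carbocation is secondary.
The adjacent sec-butyl carbon already bears 2 other carbon substituents and has a hydrogen to migrate; after a 1,2-hydride shift from that carbon the positive charge sits on a tertiary centre.
Tertiary is more stable than secondary, so the shift occurs.

yes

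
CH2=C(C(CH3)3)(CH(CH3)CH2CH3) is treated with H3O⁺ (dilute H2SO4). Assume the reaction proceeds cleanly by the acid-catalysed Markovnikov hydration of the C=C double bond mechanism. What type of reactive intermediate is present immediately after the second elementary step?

Step 1: Protonation of the alkene by H3O⁺: the π bond acts as the nucleophile and picks up H⁺, giving the more stable (Markovnikov) tertiary carbocation. H2O is released.
Step 2: Nucleophilic capture of the cation by H2O produces the protonated alcohol (an oxonium ion).
After step 2 the species present is an oxonium ion.

oxonium ion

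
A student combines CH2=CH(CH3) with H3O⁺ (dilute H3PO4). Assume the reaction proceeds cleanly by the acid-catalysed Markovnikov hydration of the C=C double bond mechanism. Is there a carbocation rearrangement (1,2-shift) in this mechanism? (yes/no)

The first-formed carbocation is secondary.
No single 1,2-shift to an adjacent carbon would produce a more-substituted cation than the one already present, so no rearrangement occurs.

no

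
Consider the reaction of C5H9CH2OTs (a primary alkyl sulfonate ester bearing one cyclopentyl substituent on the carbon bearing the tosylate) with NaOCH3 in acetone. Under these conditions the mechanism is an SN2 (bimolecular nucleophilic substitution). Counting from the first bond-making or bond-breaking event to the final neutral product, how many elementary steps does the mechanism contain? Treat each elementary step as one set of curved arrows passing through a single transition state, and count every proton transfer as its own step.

1

Step 1: Backside attack by CH3O⁻ on the carbon bearing the tosylate: the new C–O bond forms as the C–O bond breaks, with Walden inversion at carbon.
Total: 1 elementary step.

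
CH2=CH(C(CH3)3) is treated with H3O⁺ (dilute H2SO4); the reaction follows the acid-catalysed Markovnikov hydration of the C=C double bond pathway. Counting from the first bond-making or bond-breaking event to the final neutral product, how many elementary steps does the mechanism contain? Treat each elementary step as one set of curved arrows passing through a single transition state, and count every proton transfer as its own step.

4

Step 1: The π electrons of the C=C bond attack a proton of H3O⁺; Markovnikov addition places the new C–H on the less-substituted alkene carbon, so the positive charge ends up on the more-substituted carbon — a secondary carbocation. H2O is released.
Step 2: Carbocation rearrangement: a 1,2-methyl shift from the adjacent tert-butyl carbon converts the initially-formed secondary cation into the more stable tertiary cation.
Step 3: A lone pair on the oxygen of H2O attacks the carbocation, forming a C–O bond and an oxonium ion (a protonated alcohol).
Step 4: Deprotonation of the oxonium ion by a water molecule delivers the neutral alcohol and regenerates the acid catalyst.
Total: 4 elementary steps.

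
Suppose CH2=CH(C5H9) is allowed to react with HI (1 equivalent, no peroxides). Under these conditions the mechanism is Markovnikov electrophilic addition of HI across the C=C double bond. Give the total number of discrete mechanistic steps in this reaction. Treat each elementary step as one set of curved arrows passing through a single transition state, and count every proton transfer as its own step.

3

Step 1: The π electrons of the C=C bond attack a proton of HI; Markovnikov addition places the new C–H on the less-substituted alkene carbon, so the positive charge ends up on the more-substituted carbon — a secondary carbocation. The H–I bond breaks heterolytically, releasing I⁻.
Step 2: A hydride (H with its bonding pair) migrates from the adjacent cyclopentyl carbon to the cationic centre — a 1,2-hydride shift — upgrading the secondary cation to a tertiary one.
Step 3: The I⁻ anion donates a lone pair to the carbocation, forming the new C–I σ-bond and giving the neutral alkyl halide.
Total: 3 elementary steps.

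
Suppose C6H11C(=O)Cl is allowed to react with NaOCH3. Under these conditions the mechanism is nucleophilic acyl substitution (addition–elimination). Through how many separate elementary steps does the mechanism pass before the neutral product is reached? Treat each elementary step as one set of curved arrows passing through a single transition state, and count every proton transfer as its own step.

Step 1: CH3O⁻ adds to the carbonyl carbon; the C=O π electrons shift onto oxygen and a tetrahedral alkoxide intermediate forms.
Step 2: Elimination step: re-formation of the carbonyl π bond drives out Cl⁻, giving the new acyl compound.
Total: 2 elementary steps.

2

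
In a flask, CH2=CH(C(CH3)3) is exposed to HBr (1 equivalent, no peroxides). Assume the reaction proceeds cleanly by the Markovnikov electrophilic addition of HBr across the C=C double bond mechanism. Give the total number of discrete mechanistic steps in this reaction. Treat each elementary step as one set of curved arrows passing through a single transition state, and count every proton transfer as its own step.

3

Step 1: Protonation of the alkene by HBr: the π bond acts as the nucleophile and picks up H⁺, giving the more stable (Markovnikov) secondary carbocation. The H–Br bond breaks heterolytically, releasing Br⁻.
Step 2: A 1,2-methyl shift from the adjacent tert-butyl carbon moves the positive charge from the secondary centre to an adjacent carbon, generating a more stable tertiary carbocation.
Step 3: The Br⁻ anion donates a lone pair to the carbocation, forming the new C–Br σ-bond and giving the neutral alkyl halide.
Total: 3 elementary steps.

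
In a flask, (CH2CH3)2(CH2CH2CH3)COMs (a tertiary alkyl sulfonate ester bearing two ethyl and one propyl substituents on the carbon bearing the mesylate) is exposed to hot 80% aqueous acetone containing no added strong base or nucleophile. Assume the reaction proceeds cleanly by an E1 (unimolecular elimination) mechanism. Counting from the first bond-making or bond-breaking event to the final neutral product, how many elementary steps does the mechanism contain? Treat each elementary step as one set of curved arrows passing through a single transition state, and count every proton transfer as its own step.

2

Step 1: Ionisation: the C–O σ-bond cleaves heterolytically; both bonding electrons depart with MsO⁻, leaving a tertiary carbocation at the α-carbon.
(No 1,2-shift: no single shift to an adjacent carbon would give a more stable cation.)
Step 2: A water molecule (solvent) deprotonates a β-carbon; as the C–H bond breaks, those electrons form the new alkene π bond.
Total: 2 elementary steps.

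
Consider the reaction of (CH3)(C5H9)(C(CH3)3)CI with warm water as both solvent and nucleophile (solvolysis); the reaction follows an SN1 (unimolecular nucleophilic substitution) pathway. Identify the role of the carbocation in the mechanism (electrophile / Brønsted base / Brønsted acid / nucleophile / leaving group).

Step 2: A lone pair on the oxygen of H2O attacks the carbocation, forming a new C–O σ-bond and an oxonium ion.
The carbocation accepts an electron pair into an empty or π* orbital — it is the electrophile.

electrophile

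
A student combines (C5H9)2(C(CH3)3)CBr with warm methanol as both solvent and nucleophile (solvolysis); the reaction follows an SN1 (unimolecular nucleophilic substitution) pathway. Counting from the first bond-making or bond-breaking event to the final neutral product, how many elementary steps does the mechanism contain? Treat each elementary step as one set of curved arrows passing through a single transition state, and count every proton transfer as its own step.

Step 1: Unassisted departure of Br⁻ (taking the C–Br bonding pair) generates a tertiary carbocation.
(No 1,2-shift: no single shift to an adjacent carbon would give a more stable cation.)
Step 2: CH3OH donates an oxygen lone pair into the empty p orbital of the cation, giving a protonated ether (an oxonium ion).
Step 3: Proton transfer from the O–H of the oxonium ion to a solvent molecule delivers the neutral ether.
Total: 3 elementary steps.

3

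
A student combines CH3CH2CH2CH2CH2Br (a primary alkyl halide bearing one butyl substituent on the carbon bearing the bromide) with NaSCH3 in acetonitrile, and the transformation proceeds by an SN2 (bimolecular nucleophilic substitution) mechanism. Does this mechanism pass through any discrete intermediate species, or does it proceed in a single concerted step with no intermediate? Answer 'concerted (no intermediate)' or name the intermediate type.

CH3S⁻ attacks the back face of the α-carbon while Br⁻ departs with the C–Br bonding pair — a single concerted displacement through a pentacoordinate transition state.
All bond changes occur in one transition state; no discrete intermediate is formed.

concerted (no intermediate)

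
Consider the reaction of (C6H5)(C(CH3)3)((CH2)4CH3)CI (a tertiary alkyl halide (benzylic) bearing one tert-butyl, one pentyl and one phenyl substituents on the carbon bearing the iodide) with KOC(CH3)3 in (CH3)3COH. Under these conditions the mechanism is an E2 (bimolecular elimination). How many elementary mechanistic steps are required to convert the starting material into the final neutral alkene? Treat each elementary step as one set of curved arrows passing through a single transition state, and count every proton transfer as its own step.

1

Step 1: In one step, (CH3)3CO⁻ pulls off a β-proton, the C–I bond cleaves, and a C=C double bond forms between the α- and β-carbons (E2, anti elimination).
Total: 1 elementary step.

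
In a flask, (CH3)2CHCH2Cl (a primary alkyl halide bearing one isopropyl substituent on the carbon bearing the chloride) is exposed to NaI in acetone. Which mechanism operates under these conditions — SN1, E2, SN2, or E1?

SN2

Conditions: a primary substrate with a strong nucleophile in the polar aprotic solvent acetone.
These conditions are the textbook signature of the SN2 pathway.
An unhindered substrate with a strong nucleophile in a polar aprotic solvent favours one-step backside displacement.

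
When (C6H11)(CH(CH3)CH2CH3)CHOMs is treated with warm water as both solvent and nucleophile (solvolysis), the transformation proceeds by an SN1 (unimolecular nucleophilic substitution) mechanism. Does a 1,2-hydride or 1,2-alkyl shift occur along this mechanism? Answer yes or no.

yes

The first-formed carbocation is secondary.
The adjacent cyclohexyl carbon already bears 2 other carbon substituents and has a hydrogen to migrate; after a 1,2-hydride shift from that carbon the positive charge sits on a tertiary centre.
Tertiary is more stable than secondary, so the shift occurs.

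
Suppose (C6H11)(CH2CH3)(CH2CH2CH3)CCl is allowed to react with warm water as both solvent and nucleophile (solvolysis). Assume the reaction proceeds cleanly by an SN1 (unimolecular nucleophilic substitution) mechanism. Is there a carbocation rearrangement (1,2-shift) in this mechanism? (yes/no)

no

The first-formed carbocation is tertiary.
No single 1,2-shift to an adjacent carbon would produce a more-substituted cation than the one already present, so no rearrangement occurs.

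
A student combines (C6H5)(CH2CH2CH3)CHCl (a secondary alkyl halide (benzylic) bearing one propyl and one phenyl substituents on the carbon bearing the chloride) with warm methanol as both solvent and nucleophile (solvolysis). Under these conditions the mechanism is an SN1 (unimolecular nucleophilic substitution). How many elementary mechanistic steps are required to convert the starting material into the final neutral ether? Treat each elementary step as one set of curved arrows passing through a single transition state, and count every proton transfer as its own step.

Step 1: Unassisted departure of Cl⁻ (taking the C–Cl bonding pair) generates a secondary carbocation.
(No 1,2-shift: no single shift to an adjacent carbon would give a more stable cation.)
Step 2: CH3OH donates an oxygen lone pair into the empty p orbital of the cation, giving a protonated ether (an oxonium ion).
Step 3: Proton transfer from the O–H of the oxonium ion to a solvent molecule delivers the neutral ether.
Total: 3 elementary steps.

3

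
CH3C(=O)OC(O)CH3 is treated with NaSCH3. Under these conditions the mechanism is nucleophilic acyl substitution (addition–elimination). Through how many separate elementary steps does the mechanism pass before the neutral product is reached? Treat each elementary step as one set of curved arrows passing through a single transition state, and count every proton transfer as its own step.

2

Step 1: CH3S⁻ adds to the carbonyl carbon; the C=O π electrons shift onto oxygen and a tetrahedral alkoxide intermediate forms.
Step 2: An oxygen lone pair re-forms the C=O π bond as the C–O σ-bond breaks; CH3CO2⁻ is expelled.
Total: 2 elementary steps.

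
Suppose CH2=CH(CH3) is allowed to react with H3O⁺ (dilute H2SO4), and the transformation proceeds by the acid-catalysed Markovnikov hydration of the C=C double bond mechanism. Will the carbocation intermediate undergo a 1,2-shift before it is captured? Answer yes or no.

The first-formed carbocation is secondary.
No single 1,2-shift to an adjacent carbon would produce a more-substituted cation than the one already present, so no rearrangement occurs.

no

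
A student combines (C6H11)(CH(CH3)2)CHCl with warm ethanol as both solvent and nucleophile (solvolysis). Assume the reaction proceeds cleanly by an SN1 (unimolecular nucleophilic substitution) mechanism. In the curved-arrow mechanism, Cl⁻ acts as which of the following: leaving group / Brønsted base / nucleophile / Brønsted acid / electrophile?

leaving group

Step 1: Unassisted departure of Cl⁻ (taking the C–Cl bonding pair) generates a secondary carbocation.
Cl⁻ departs with both electrons of the breaking σ-bond — that is the definition of a leaving group.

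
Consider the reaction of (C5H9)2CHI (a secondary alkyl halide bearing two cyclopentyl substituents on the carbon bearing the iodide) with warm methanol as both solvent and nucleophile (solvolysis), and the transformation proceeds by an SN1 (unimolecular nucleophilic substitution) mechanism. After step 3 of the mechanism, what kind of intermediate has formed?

Step 1: Ionisation: the C–I σ-bond cleaves heterolytically; both bonding electrons depart with I⁻, leaving a secondary carbocation at the α-carbon.
Step 2: A hydride (H with its bonding pair) migrates from the adjacent cyclopentyl carbon to the cationic centre — a 1,2-hydride shift — upgrading the secondary cation to a tertiary one.
Step 3: A lone pair on the oxygen of CH3OH attacks the carbocation, forming a new C–O σ-bond and an oxonium ion.
After step 3 the species present is an oxonium ion.

oxonium ion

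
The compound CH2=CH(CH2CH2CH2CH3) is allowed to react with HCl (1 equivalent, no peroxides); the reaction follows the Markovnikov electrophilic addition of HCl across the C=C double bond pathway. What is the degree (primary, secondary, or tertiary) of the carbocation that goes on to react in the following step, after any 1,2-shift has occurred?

secondary

Step 1: Electrophilic addition begins with the π(C=C) electrons forming a bond to the proton of HCl. Following Markovnikov's rule, the resulting cation is secondary. The H–Cl bond breaks heterolytically, releasing Cl⁻.
No single 1,2-shift to an adjacent carbon would give a more-substituted cation, so no rearrangement occurs.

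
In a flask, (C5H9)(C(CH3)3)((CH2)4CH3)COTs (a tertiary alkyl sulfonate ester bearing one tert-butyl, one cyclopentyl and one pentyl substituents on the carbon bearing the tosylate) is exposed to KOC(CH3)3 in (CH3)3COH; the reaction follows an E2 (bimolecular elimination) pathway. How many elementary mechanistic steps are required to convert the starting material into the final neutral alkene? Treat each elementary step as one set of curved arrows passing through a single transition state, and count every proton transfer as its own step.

Step 1: In one step, (CH3)3CO⁻ pulls off a β-proton, the C–O bond cleaves, and a C=C double bond forms between the α- and β-carbons (E2, anti elimination).
Total: 1 elementary step.

1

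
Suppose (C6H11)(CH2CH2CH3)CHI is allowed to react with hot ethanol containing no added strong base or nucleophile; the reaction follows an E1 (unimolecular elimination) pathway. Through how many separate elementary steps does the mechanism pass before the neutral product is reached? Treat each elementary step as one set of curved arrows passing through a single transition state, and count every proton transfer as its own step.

3

Step 1: Rate-determining heterolysis of the C–I bond gives I⁻ and a secondary carbocation.
Step 2: A hydride (H with its bonding pair) migrates from the adjacent cyclohexyl carbon to the cationic centre — a 1,2-hydride shift — upgrading the secondary cation to a tertiary one.
Step 3: An ethanol molecule (solvent) deprotonates a β-carbon; as the C–H bond breaks, those electrons form the new alkene π bond.
Total: 3 elementary steps.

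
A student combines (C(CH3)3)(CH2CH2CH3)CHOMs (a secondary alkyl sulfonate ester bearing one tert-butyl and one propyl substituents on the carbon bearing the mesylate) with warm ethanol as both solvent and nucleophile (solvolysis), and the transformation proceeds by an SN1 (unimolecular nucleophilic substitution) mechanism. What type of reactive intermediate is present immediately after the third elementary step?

oxonium ion

Step 1: Unassisted departure of MsO⁻ (taking the C–O bonding pair) generates a secondary carbocation.
Step 2: Carbocation rearrangement: a 1,2-methyl shift from the adjacent tert-butyl carbon converts the initially-formed secondary cation into the more stable tertiary cation.
Step 3: CH3CH2OH donates an oxygen lone pair into the empty p orbital of the cation, giving a protonated ether (an oxonium ion).
After step 3 the species present is an oxonium ion.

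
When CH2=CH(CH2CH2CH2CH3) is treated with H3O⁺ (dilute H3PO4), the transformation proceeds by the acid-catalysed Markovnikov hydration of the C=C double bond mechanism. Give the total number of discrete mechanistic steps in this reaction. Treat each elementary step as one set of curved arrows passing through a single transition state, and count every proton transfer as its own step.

3

Step 1: Protonation of the alkene by H3O⁺: the π bond acts as the nucleophile and picks up H⁺, giving the more stable (Markovnikov) secondary carbocation. H2O is released.
(No 1,2-shift: no single shift to an adjacent carbon would give a more stable cation.)
Step 2: A lone pair on the oxygen of H2O attacks the carbocation, forming a C–O bond and an oxonium ion (a protonated alcohol).
Step 3: H2O removes a proton from the oxonium oxygen, regenerating H3O⁺ and giving the neutral alcohol.
Total: 3 elementary steps.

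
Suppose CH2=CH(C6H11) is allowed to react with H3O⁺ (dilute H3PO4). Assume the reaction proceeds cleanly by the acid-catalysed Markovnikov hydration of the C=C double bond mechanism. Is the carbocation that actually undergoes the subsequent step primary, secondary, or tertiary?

Step 1: The π electrons of the C=C bond attack a proton of H3O⁺; Markovnikov addition places the new C–H on the less-substituted alkene carbon, so the positive charge ends up on the more-substituted carbon — a secondary carbocation. H2O is released.
Step 2: Carbocation rearrangement: a 1,2-hydride shift from the adjacent cyclohexyl carbon converts the initially-formed secondary cation into the more stable tertiary cation.
The cation rearranges from secondary to tertiary via a 1,2-hydride shift from the adjacent cyclohexyl carbon; the tertiary cation is what reacts next.

tertiary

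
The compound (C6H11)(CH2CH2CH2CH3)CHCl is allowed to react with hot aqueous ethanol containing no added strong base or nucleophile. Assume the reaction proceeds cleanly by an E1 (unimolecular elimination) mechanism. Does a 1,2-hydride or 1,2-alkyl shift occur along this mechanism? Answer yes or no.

The first-formed carbocation is secondary.
The adjacent cyclohexyl carbon already bears 2 other carbon substituents and has a hydrogen to migrate; after a 1,2-hydride shift from that carbon the positive charge sits on a tertiary centre.
Tertiary is more stable than secondary, so the shift occurs.

yes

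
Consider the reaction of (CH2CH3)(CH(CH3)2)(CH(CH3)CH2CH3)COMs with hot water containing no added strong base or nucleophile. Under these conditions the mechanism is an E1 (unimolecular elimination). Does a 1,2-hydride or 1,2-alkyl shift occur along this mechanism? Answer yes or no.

no

The first-formed carbocation is tertiary.
No single 1,2-shift to an adjacent carbon would produce a more-substituted cation than the one already present, so no rearrangement occurs.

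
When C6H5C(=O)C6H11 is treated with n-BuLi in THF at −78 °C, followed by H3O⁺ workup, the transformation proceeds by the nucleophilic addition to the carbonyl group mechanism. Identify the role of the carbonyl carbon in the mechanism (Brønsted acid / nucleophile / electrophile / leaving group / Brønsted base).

electrophile

Step 1: A lone pair / filled orbital on the carbanion-like carbon of n-BuLi attacks the electrophilic carbonyl carbon; the π(C=O) electrons shift onto oxygen, producing a tetrahedral alkoxide intermediate.
The carbonyl carbon accepts an electron pair into an empty or π* orbital — it is the electrophile.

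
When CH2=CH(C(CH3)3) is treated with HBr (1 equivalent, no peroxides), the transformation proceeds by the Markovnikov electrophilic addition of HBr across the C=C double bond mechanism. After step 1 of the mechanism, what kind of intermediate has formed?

secondary carbocation

Step 1: Electrophilic addition begins with the π(C=C) electrons forming a bond to the proton of HBr. Following Markovnikov's rule, the resulting cation is secondary. The H–Br bond breaks heterolytically, releasing Br⁻.
After step 1 the species present is a secondary carbocation.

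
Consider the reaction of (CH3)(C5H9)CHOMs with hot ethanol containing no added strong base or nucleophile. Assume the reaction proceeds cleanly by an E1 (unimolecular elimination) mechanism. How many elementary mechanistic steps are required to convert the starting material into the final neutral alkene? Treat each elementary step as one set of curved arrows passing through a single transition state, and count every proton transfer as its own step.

3

Step 1: Unassisted departure of MsO⁻ (taking the C–O bonding pair) generates a secondary carbocation.
Step 2: A hydride (H with its bonding pair) migrates from the adjacent cyclopentyl carbon to the cationic centre — a 1,2-hydride shift — upgrading the secondary cation to a tertiary one.
Step 3: Loss of a β-proton to an ethanol molecule of the solvent: the C–H bonding pair collapses toward the cationic carbon to form the C=C π bond, yielding the alkene.
Total: 3 elementary steps.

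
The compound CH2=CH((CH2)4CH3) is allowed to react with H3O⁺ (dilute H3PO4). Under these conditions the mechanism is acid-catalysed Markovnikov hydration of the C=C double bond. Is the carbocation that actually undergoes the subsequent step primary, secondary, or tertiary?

Step 1: Protonation of the alkene by H3O⁺: the π bond acts as the nucleophile and picks up H⁺, giving the more stable (Markovnikov) secondary carbocation. H2O is released.
No single 1,2-shift to an adjacent carbon would give a more-substituted cation, so no rearrangement occurs.

secondary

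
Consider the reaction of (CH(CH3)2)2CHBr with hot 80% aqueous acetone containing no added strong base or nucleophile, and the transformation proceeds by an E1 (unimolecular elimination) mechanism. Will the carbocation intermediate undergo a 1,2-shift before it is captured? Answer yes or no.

The first-formed carbocation is secondary.
The adjacent isopropyl carbon already bears 2 other carbon substituents and has a hydrogen to migrate; after a 1,2-hydride shift from that carbon the positive charge sits on a tertiary centre.
Tertiary is more stable than secondary, so the shift occurs.

yes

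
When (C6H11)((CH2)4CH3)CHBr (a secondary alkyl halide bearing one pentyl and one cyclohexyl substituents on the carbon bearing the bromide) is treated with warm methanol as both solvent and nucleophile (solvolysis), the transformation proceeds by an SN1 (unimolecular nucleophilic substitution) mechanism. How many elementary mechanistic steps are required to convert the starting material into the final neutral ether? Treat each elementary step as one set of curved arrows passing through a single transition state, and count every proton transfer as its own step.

4

Step 1: Unassisted departure of Br⁻ (taking the C–Br bonding pair) generates a secondary carbocation.
Step 2: Carbocation rearrangement: a 1,2-hydride shift from the adjacent cyclohexyl carbon converts the initially-formed secondary cation into the more stable tertiary cation.
Step 3: Nucleophilic capture: the oxygen of CH3OH bonds to the cationic carbon, producing an oxonium-ion intermediate.
Step 4: Proton transfer from the O–H of the oxonium ion to a solvent molecule delivers the neutral ether.
Total: 4 elementary steps.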